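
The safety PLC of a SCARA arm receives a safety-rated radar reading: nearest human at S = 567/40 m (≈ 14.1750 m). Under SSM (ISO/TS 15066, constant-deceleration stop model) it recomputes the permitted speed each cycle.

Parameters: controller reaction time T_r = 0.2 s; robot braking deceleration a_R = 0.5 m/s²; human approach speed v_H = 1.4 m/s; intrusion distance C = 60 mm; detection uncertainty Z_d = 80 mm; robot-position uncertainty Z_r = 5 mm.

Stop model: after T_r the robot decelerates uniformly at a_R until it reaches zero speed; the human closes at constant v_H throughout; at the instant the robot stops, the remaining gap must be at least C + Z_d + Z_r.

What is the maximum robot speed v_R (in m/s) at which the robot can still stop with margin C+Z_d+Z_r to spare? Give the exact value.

at the boundary: (1)·v² + (3)·v + (-55/4) = 0
  disc = (3)² − 4·(1)·(-55/4) = 64 ; √disc = 8
  v_R = (−(3) + 8) / (2·(1)) = 5/2 m/s
check:
stop time T_s = (5/2)/(1/2) = 5.0000 s
robot covers v_R·T_r = 2.5000·0.2000 = 0.5000 m before braking
braking distance = 2.5000²/(2·0.5000) = 6.2500 m
human closes 1.4000·5.2000 = 7.2800 m
margins: 0.0600+0.0800+0.0050 = 0.1450 m
sum ≈ 0.5000+6.2500+7.2800+0.1450 ≈ 14.1750 m = S ✓

v_R_max = 5/2 m/s = 2.5000 m/s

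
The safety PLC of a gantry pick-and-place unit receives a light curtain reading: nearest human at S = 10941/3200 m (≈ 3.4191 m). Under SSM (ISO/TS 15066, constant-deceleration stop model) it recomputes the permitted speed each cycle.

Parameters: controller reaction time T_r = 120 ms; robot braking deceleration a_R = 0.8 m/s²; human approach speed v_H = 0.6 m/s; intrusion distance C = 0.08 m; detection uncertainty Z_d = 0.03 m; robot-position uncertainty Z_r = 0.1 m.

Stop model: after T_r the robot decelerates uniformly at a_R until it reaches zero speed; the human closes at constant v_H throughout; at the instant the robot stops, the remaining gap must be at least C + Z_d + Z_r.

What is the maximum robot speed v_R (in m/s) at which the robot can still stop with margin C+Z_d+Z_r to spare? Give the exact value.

quadratic (5/8)·v² + (87/100)·v + (-50193/16000) = 0
  disc = (87/100)² − 4·(5/8)·(-50193/16000) = 1375929/160000 ; √disc = 1173/400
  v_R = (−(87/100) + 1173/400) / (2·(5/8)) = 33/20 m/s
check:
braking lasts T_s = (33/20)/(4/5) = 2.0625 s
reaction-phase robot travel = 1.6500·0.1200 = 0.1980 m
robot under decel: 1.6500²/(2·0.8000) = 1.7016 m
person approaches 0.6000·(0.1200+2.0625) = 1.3095 m
residual clearance needed = 0.0800+0.0300+0.1000 = 0.2100 m
sum ≈ 0.1980+1.7016+1.3095+0.2100 ≈ 3.4191 m = S ✓

v_R_max = 33/20 m/s = 1.6500 m/s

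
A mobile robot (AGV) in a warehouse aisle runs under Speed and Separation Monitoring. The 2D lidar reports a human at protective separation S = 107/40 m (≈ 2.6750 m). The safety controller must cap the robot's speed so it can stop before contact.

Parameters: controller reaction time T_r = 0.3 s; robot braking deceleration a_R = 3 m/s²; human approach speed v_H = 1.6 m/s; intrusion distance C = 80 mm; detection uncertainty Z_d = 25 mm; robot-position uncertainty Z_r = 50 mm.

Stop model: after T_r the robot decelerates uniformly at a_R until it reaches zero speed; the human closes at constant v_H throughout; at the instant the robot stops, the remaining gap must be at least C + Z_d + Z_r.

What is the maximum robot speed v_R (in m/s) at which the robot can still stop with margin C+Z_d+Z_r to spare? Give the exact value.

quadratic (1/6)·v² + (5/6)·v + (-51/25) = 0
  disc = (5/6)² − 4·(1/6)·(-51/25) = 1849/900 ; √disc = 43/30
  v_R = (−(5/6) + 43/30) / (2·(1/6)) = 9/5 m/s
check:
stop time T_s = (9/5)/3 = 0.6000 s
reaction-phase robot travel = 1.8000·0.3000 = 0.5400 m
braking distance = 1.8000²/(2·3.0000) = 0.5400 m
person approaches 1.6000·(0.3000+0.6000) = 1.4400 m
C+Z_d+Z_r = 0.0800+0.0250+0.0500 = 0.1550 m
sum ≈ 0.5400+0.5400+1.4400+0.1550 ≈ 2.6750 m = S ✓

v_R_max = 9/5 m/s = 1.8000 m/s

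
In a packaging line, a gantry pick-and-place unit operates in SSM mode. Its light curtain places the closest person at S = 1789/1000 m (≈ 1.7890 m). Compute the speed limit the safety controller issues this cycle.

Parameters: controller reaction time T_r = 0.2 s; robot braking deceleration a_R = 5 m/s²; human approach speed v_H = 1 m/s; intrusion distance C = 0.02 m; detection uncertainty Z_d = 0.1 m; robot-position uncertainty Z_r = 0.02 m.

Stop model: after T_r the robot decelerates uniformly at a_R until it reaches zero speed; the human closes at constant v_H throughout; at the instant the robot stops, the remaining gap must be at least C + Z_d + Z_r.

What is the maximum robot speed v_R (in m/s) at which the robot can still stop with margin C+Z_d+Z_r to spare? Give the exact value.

v_R_max = 23/10 m/s = 2.3000 m/s

at the boundary: (1/10)·v² + (2/5)·v + (-1449/1000) = 0
  disc = (2/5)² − 4·(1/10)·(-1449/1000) = 1849/2500 ; √disc = 43/50
  v_R = (−(2/5) + 43/50) / (2·(1/10)) = 23/10 m/s
check:
stop time T_s = (23/10)/5 = 0.4600 s
reaction-phase robot travel = 2.3000·0.2000 = 0.4600 m
braking distance = 2.3000²/(2·5.0000) = 0.5290 m
person approaches 1.0000·(0.2000+0.4600) = 0.6600 m
residual clearance needed = 0.0200+0.1000+0.0200 = 0.1400 m
sum ≈ 0.4600+0.5290+0.6600+0.1400 ≈ 1.7890 m = S ✓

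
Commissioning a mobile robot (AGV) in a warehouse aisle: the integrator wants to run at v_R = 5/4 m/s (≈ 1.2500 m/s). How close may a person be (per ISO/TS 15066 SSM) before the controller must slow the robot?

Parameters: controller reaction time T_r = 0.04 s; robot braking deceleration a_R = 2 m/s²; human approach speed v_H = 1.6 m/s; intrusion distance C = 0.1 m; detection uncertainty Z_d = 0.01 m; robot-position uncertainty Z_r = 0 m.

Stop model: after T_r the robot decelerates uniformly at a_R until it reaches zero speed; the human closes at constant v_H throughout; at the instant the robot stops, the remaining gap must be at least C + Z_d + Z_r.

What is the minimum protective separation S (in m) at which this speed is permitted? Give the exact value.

S_min = 12917/8000 m = 1.6146 m

stop time T_s = (5/4)/2 = 0.6250 s
reaction-phase robot travel = 1.2500·0.0400 = 0.0500 m
robot covers 1.2500·0.6250 − ½·2.0000·0.6250² = 0.3906 m while stopping
human over T_r+T_s: 1.6000·(0.0400+0.6250) = 1.0640 m
margins: 0.1000+0.0100+0.0000 = 0.1100 m
S_min ≈ 0.0500+0.3906+1.0640+0.1100  ⇒  S_min = 12917/8000 m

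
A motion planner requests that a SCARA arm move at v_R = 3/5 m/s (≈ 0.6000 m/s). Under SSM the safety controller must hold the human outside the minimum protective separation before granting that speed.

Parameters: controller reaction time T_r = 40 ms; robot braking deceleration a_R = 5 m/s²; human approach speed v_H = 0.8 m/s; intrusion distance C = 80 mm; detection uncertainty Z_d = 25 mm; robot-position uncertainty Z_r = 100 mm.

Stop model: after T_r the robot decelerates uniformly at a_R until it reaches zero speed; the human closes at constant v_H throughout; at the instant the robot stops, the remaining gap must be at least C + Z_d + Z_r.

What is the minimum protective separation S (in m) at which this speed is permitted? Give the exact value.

S_min = 393/1000 m = 0.3930 m

T_s = v_R/a_R = (3/5)/5 = 0.1200 s
robot covers v_R·T_r = 0.6000·0.0400 = 0.0240 m before braking
robot covers 0.6000·0.1200 − ½·5.0000·0.1200² = 0.0360 m while stopping
human closes 0.8000·0.1600 = 0.1280 m
residual clearance needed = 0.0800+0.0250+0.1000 = 0.2050 m
S_min ≈ 0.0240+0.0360+0.1280+0.2050  ⇒  S_min = 393/1000 m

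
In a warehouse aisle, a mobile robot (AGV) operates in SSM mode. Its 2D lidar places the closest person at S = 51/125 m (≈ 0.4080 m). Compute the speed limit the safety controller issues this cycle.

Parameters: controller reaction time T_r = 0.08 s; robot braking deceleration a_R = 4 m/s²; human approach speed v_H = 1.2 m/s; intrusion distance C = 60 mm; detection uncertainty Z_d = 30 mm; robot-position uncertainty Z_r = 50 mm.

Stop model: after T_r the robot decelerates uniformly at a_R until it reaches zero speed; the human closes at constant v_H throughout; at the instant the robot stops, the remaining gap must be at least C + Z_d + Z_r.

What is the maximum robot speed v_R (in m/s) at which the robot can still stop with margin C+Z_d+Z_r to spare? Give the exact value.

at the boundary: (1/8)·v² + (19/50)·v + (-43/250) = 0
  disc = (19/50)² − 4·(1/8)·(-43/250) = 144/625 ; √disc = 12/25
  v_R = (−(19/50) + 12/25) / (2·(1/8)) = 2/5 m/s
check:
braking lasts T_s = (2/5)/4 = 0.1000 s
robot covers v_R·T_r = 0.4000·0.0800 = 0.0320 m before braking
braking distance = 0.4000²/(2·4.0000) = 0.0200 m
person approaches 1.2000·(0.0800+0.1000) = 0.2160 m
residual clearance needed = 0.0600+0.0300+0.0500 = 0.1400 m
sum ≈ 0.0320+0.0200+0.2160+0.1400 ≈ 0.4080 m = S ✓

v_R_max = 2/5 m/s = 0.4000 m/s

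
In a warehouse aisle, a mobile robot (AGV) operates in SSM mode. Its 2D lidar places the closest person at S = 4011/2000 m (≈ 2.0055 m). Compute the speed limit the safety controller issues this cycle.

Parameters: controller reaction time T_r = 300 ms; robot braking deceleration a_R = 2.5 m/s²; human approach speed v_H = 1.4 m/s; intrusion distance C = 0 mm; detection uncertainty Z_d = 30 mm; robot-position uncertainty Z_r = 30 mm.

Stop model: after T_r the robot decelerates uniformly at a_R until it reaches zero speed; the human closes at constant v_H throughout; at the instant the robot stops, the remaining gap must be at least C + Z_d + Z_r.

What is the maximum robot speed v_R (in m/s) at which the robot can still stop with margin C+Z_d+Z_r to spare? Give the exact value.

collect terms ⇒ (1/5)·v_R² + (43/50)·v_R + (-3051/2000) = 0
  disc = (43/50)² − 4·(1/5)·(-3051/2000) = 49/25 ; √disc = 7/5
  v_R = (−(43/50) + 7/5) / (2·(1/5)) = 27/20 m/s
check:
stop time T_s = (27/20)/(5/2) = 0.5400 s
robot in T_r: 1.3500·0.3000 = 0.4050 m
robot covers 1.3500·0.5400 − ½·2.5000·0.5400² = 0.3645 m while stopping
person approaches 1.4000·(0.3000+0.5400) = 1.1760 m
margins: 0.0000+0.0300+0.0300 = 0.0600 m
sum ≈ 0.4050+0.3645+1.1760+0.0600 ≈ 2.0055 m = S ✓

v_R_max = 27/20 m/s = 1.3500 m/s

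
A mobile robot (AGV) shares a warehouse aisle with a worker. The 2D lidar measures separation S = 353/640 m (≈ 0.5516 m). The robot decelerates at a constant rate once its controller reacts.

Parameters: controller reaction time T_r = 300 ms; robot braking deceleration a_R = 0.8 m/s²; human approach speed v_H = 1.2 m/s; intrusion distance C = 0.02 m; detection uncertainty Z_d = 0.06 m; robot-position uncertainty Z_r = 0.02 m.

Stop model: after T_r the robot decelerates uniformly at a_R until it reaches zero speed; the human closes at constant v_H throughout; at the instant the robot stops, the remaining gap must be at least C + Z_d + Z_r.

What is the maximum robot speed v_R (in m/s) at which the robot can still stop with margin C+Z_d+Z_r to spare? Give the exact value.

v_R_max = 1/20 m/s = 0.0500 m/s

quadratic (5/8)·v² + (9/5)·v + (-293/3200) = 0
  disc = (9/5)² − 4·(5/8)·(-293/3200) = 22201/6400 ; √disc = 149/80
  v_R = (−(9/5) + 149/80) / (2·(5/8)) = 1/20 m/s
check:
T_s = v_R/a_R = (1/20)/(4/5) = 0.0625 s
robot in T_r: 0.0500·0.3000 = 0.0150 m
robot under decel: 0.0500²/(2·0.8000) = 0.0016 m
human closes 1.2000·0.3625 = 0.4350 m
residual clearance needed = 0.0200+0.0600+0.0200 = 0.1000 m
sum ≈ 0.0150+0.0016+0.4350+0.1000 ≈ 0.5516 m = S ✓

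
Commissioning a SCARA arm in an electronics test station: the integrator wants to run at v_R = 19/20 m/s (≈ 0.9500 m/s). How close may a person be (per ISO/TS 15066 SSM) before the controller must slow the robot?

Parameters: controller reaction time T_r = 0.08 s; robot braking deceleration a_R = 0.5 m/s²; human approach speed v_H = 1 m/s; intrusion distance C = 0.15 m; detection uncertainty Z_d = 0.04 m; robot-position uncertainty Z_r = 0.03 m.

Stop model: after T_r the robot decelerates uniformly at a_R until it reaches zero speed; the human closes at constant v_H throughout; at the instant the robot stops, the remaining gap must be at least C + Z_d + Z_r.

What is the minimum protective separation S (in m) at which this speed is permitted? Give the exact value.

T_s = v_R/a_R = (19/20)/(1/2) = 1.9000 s
reaction-phase robot travel = 0.9500·0.0800 = 0.0760 m
braking distance = 0.9500²/(2·0.5000) = 0.9025 m
human over T_r+T_s: 1.0000·(0.0800+1.9000) = 1.9800 m
residual clearance needed = 0.1500+0.0400+0.0300 = 0.2200 m
S_min ≈ 0.0760+0.9025+1.9800+0.2200  ⇒  S_min = 6357/2000 m

S_min = 6357/2000 m = 3.1785 m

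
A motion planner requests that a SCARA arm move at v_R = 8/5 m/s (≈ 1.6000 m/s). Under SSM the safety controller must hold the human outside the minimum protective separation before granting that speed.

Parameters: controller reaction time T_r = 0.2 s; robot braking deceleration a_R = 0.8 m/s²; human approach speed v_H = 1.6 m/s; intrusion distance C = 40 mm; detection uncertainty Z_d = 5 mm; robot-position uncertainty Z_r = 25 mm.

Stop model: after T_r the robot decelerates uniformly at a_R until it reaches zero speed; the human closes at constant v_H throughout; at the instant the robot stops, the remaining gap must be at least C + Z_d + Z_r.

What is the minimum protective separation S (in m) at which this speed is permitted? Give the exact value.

S_min = 551/100 m = 5.5100 m

stop time T_s = (8/5)/(4/5) = 2.0000 s
robot in T_r: 1.6000·0.2000 = 0.3200 m
robot covers 1.6000·2.0000 − ½·0.8000·2.0000² = 1.6000 m while stopping
human closes 1.6000·2.2000 = 3.5200 m
C+Z_d+Z_r = 0.0400+0.0050+0.0250 = 0.0700 m
S_min ≈ 0.3200+1.6000+3.5200+0.0700  ⇒  S_min = 551/100 m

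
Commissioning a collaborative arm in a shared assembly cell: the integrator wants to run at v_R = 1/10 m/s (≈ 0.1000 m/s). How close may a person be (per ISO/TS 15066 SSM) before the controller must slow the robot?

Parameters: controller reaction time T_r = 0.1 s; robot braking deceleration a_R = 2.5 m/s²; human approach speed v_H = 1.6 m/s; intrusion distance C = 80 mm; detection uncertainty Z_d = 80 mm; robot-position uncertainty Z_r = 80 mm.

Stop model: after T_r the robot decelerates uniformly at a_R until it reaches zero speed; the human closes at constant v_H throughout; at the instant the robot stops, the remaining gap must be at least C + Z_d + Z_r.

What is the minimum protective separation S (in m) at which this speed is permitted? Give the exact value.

S_min = 119/250 m = 0.4760 m

T_s = v_R/a_R = (1/10)/(5/2) = 0.0400 s
reaction-phase robot travel = 0.1000·0.1000 = 0.0100 m
braking distance = 0.1000²/(2·2.5000) = 0.0020 m
person approaches 1.6000·(0.1000+0.0400) = 0.2240 m
C+Z_d+Z_r = 0.0800+0.0800+0.0800 = 0.2400 m
S_min ≈ 0.0100+0.0020+0.2240+0.2400  ⇒  S_min = 119/250 m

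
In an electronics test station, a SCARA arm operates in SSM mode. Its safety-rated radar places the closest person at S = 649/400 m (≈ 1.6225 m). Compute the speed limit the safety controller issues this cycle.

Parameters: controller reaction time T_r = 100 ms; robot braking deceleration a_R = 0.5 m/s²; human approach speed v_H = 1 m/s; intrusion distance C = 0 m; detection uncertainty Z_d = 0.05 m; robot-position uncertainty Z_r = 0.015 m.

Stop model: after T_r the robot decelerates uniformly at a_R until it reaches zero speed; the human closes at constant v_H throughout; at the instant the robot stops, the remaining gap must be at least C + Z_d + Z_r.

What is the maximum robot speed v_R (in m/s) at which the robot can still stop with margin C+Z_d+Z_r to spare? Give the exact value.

at the boundary: (1)·v² + (21/10)·v + (-583/400) = 0
  disc = (21/10)² − 4·(1)·(-583/400) = 256/25 ; √disc = 16/5
  v_R = (−(21/10) + 16/5) / (2·(1)) = 11/20 m/s
check:
braking lasts T_s = (11/20)/(1/2) = 1.1000 s
robot in T_r: 0.5500·0.1000 = 0.0550 m
braking distance = 0.5500²/(2·0.5000) = 0.3025 m
person approaches 1.0000·(0.1000+1.1000) = 1.2000 m
C+Z_d+Z_r = 0.0000+0.0500+0.0150 = 0.0650 m
sum ≈ 0.0550+0.3025+1.2000+0.0650 ≈ 1.6225 m = S ✓

v_R_max = 11/20 m/s = 0.5500 m/s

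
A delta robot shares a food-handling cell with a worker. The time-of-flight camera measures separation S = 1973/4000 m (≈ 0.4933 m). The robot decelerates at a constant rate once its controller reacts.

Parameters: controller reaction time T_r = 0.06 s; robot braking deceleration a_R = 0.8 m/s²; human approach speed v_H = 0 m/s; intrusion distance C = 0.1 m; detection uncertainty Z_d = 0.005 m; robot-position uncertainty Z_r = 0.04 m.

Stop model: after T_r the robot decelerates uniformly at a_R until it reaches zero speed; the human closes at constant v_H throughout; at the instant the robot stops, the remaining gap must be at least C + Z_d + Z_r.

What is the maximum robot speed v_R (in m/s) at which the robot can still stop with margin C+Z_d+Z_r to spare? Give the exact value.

v_R_max = 7/10 m/s = 0.7000 m/s

at the boundary: (5/8)·v² + (3/50)·v + (-1393/4000) = 0
  disc = (3/50)² − 4·(5/8)·(-1393/4000) = 34969/40000 ; √disc = 187/200
  v_R = (−(3/50) + 187/200) / (2·(5/8)) = 7/10 m/s
check:
braking lasts T_s = (7/10)/(4/5) = 0.8750 s
robot covers v_R·T_r = 0.7000·0.0600 = 0.0420 m before braking
robot covers 0.7000·0.8750 − ½·0.8000·0.8750² = 0.3063 m while stopping
person approaches 0.0000·(0.0600+0.8750) = 0.0000 m
residual clearance needed = 0.1000+0.0050+0.0400 = 0.1450 m
sum ≈ 0.0420+0.3063+0.0000+0.1450 ≈ 0.4933 m = S ✓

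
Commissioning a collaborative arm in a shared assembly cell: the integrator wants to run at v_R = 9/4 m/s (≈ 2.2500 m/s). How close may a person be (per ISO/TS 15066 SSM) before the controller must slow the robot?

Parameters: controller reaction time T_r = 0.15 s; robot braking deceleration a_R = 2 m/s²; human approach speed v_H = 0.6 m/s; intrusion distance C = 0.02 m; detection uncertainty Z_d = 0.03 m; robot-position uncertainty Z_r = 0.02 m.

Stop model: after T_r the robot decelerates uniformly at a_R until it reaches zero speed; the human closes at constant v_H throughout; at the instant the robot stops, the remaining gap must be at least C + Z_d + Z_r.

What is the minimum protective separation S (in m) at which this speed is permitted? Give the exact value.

T_s = v_R/a_R = (9/4)/2 = 1.1250 s
reaction-phase robot travel = 2.2500·0.1500 = 0.3375 m
braking distance = 2.2500²/(2·2.0000) = 1.2656 m
human closes 0.6000·1.2750 = 0.7650 m
residual clearance needed = 0.0200+0.0300+0.0200 = 0.0700 m
S_min ≈ 0.3375+1.2656+0.7650+0.0700  ⇒  S_min = 3901/1600 m

S_min = 3901/1600 m = 2.4381 m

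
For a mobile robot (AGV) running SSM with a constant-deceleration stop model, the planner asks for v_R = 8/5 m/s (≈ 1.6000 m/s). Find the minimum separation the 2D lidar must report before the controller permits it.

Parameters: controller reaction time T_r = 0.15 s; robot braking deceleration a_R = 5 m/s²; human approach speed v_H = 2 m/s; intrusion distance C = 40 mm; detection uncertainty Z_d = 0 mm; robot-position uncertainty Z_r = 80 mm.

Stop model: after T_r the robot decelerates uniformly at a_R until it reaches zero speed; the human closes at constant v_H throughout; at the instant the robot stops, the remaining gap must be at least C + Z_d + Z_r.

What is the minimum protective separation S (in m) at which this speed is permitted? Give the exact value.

stop time T_s = (8/5)/5 = 0.3200 s
robot covers v_R·T_r = 1.6000·0.1500 = 0.2400 m before braking
robot covers 1.6000·0.3200 − ½·5.0000·0.3200² = 0.2560 m while stopping
person approaches 2.0000·(0.1500+0.3200) = 0.9400 m
C+Z_d+Z_r = 0.0400+0.0000+0.0800 = 0.1200 m
S_min ≈ 0.2400+0.2560+0.9400+0.1200  ⇒  S_min = 389/250 m

S_min = 389/250 m = 1.5560 m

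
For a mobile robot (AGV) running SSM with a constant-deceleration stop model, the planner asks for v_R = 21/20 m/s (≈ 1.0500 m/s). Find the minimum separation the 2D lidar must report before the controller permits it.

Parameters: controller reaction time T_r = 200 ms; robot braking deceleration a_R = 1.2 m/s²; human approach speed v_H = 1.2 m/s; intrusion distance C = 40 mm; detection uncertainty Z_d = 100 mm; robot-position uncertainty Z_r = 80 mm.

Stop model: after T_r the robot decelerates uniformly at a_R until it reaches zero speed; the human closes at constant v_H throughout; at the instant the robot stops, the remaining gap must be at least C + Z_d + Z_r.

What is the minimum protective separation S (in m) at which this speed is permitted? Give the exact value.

T_s = v_R/a_R = (21/20)/(6/5) = 0.8750 s
robot covers v_R·T_r = 1.0500·0.2000 = 0.2100 m before braking
robot covers 1.0500·0.8750 − ½·1.2000·0.8750² = 0.4594 m while stopping
person approaches 1.2000·(0.2000+0.8750) = 1.2900 m
residual clearance needed = 0.0400+0.1000+0.0800 = 0.2200 m
S_min ≈ 0.2100+0.4594+1.2900+0.2200  ⇒  S_min = 3487/1600 m

S_min = 3487/1600 m = 2.1794 m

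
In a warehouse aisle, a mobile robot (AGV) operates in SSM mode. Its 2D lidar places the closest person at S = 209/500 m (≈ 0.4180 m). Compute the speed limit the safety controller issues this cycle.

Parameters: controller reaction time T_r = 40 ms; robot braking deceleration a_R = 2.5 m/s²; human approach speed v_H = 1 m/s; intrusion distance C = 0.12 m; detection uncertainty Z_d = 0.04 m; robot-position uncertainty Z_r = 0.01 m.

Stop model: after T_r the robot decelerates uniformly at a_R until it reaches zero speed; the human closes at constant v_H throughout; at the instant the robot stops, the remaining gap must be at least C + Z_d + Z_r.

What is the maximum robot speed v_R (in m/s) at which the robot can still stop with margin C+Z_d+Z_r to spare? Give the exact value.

quadratic (1/5)·v² + (11/25)·v + (-26/125) = 0
  disc = (11/25)² − 4·(1/5)·(-26/125) = 9/25 ; √disc = 3/5
  v_R = (−(11/25) + 3/5) / (2·(1/5)) = 2/5 m/s
check:
braking lasts T_s = (2/5)/(5/2) = 0.1600 s
reaction-phase robot travel = 0.4000·0.0400 = 0.0160 m
robot covers 0.4000·0.1600 − ½·2.5000·0.1600² = 0.0320 m while stopping
person approaches 1.0000·(0.0400+0.1600) = 0.2000 m
C+Z_d+Z_r = 0.1200+0.0400+0.0100 = 0.1700 m
sum ≈ 0.0160+0.0320+0.2000+0.1700 ≈ 0.4180 m = S ✓

v_R_max = 2/5 m/s = 0.4000 m/s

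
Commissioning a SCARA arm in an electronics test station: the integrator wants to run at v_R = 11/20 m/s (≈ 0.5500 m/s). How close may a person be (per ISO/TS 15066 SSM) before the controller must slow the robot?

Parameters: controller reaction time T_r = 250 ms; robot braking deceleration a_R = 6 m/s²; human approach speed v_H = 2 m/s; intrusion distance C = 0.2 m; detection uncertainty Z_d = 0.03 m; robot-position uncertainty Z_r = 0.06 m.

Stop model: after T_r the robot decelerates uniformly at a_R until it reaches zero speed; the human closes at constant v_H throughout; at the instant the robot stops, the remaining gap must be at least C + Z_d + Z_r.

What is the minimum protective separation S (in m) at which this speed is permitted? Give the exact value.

braking lasts T_s = (11/20)/6 = 0.0917 s
robot covers v_R·T_r = 0.5500·0.2500 = 0.1375 m before braking
robot under decel: 0.5500²/(2·6.0000) = 0.0252 m
person approaches 2.0000·(0.2500+0.0917) = 0.6833 m
residual clearance needed = 0.2000+0.0300+0.0600 = 0.2900 m
S_min ≈ 0.1375+0.0252+0.6833+0.2900  ⇒  S_min = 5453/4800 m

S_min = 5453/4800 m = 1.1360 m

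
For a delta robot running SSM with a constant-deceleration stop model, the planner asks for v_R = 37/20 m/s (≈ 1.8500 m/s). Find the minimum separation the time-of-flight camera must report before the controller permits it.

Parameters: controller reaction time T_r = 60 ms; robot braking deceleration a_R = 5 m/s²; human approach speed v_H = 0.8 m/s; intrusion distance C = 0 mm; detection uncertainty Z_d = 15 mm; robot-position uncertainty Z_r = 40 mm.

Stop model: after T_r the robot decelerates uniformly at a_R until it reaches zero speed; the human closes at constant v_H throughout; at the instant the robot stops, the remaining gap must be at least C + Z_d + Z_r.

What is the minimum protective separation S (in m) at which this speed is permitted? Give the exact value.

S_min = 3409/4000 m = 0.8522 m

braking lasts T_s = (37/20)/5 = 0.3700 s
reaction-phase robot travel = 1.8500·0.0600 = 0.1110 m
robot under decel: 1.8500²/(2·5.0000) = 0.3422 m
human closes 0.8000·0.4300 = 0.3440 m
residual clearance needed = 0.0000+0.0150+0.0400 = 0.0550 m
S_min ≈ 0.1110+0.3422+0.3440+0.0550  ⇒  S_min = 3409/4000 m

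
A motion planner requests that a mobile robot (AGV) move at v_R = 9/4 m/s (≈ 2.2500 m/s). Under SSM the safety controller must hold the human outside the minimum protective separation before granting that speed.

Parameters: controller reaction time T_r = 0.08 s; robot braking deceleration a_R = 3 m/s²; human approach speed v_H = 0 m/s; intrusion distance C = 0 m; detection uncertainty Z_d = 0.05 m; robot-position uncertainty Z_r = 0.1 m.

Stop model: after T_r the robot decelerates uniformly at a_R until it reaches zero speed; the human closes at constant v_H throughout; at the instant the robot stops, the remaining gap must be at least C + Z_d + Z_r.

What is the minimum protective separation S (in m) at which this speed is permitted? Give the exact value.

T_s = v_R/a_R = (9/4)/3 = 0.7500 s
robot in T_r: 2.2500·0.0800 = 0.1800 m
robot under decel: 2.2500²/(2·3.0000) = 0.8438 m
human closes 0.0000·0.8300 = 0.0000 m
margins: 0.0000+0.0500+0.1000 = 0.1500 m
S_min ≈ 0.1800+0.8438+0.0000+0.1500  ⇒  S_min = 939/800 m

S_min = 939/800 m = 1.1738 m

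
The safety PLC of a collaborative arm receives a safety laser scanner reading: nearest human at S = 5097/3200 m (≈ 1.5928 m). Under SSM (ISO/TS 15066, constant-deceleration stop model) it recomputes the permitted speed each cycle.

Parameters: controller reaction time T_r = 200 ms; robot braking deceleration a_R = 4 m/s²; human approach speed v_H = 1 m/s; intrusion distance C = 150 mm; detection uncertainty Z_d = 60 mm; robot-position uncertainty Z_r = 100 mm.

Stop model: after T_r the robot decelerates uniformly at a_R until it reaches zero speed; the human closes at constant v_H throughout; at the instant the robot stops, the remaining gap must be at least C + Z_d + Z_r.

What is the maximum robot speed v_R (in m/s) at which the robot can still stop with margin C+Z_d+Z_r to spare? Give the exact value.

at the boundary: (1/8)·v² + (9/20)·v + (-693/640) = 0
  disc = (9/20)² − 4·(1/8)·(-693/640) = 4761/6400 ; √disc = 69/80
  v_R = (−(9/20) + 69/80) / (2·(1/8)) = 33/20 m/s
check:
braking lasts T_s = (33/20)/4 = 0.4125 s
reaction-phase robot travel = 1.6500·0.2000 = 0.3300 m
braking distance = 1.6500²/(2·4.0000) = 0.3403 m
person approaches 1.0000·(0.2000+0.4125) = 0.6125 m
residual clearance needed = 0.1500+0.0600+0.1000 = 0.3100 m
sum ≈ 0.3300+0.3403+0.6125+0.3100 ≈ 1.5928 m = S ✓

v_R_max = 33/20 m/s = 1.6500 m/s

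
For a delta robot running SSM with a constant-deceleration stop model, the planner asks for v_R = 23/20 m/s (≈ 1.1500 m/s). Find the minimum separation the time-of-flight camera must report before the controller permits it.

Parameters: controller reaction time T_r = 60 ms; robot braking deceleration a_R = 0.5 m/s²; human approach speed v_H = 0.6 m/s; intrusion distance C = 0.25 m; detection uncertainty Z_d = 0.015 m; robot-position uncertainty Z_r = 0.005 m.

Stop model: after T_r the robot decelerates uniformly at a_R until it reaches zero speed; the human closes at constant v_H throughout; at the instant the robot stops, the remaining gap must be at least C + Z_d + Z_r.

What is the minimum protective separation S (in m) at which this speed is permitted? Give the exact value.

T_s = v_R/a_R = (23/20)/(1/2) = 2.3000 s
robot in T_r: 1.1500·0.0600 = 0.0690 m
robot under decel: 1.1500²/(2·0.5000) = 1.3225 m
human over T_r+T_s: 0.6000·(0.0600+2.3000) = 1.4160 m
residual clearance needed = 0.2500+0.0150+0.0050 = 0.2700 m
S_min ≈ 0.0690+1.3225+1.4160+0.2700  ⇒  S_min = 1231/400 m

S_min = 1231/400 m = 3.0775 m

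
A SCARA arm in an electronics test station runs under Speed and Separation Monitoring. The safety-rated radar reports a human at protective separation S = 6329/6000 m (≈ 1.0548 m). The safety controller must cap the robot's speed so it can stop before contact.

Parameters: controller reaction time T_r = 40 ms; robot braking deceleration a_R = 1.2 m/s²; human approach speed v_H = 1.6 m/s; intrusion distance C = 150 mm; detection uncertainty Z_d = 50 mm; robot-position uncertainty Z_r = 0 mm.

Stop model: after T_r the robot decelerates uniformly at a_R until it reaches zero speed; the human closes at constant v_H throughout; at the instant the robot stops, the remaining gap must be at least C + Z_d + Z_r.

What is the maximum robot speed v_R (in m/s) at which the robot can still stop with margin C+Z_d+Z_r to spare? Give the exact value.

v_R_max = 1/2 m/s = 0.5000 m/s

collect terms ⇒ (5/12)·v_R² + (103/75)·v_R + (-949/1200) = 0
  disc = (103/75)² − 4·(5/12)·(-949/1200) = 32041/10000 ; √disc = 179/100
  v_R = (−(103/75) + 179/100) / (2·(5/12)) = 1/2 m/s
check:
stop time T_s = (1/2)/(6/5) = 0.4167 s
robot in T_r: 0.5000·0.0400 = 0.0200 m
robot covers 0.5000·0.4167 − ½·1.2000·0.4167² = 0.1042 m while stopping
human over T_r+T_s: 1.6000·(0.0400+0.4167) = 0.7307 m
C+Z_d+Z_r = 0.1500+0.0500+0.0000 = 0.2000 m
sum ≈ 0.0200+0.1042+0.7307+0.2000 ≈ 1.0548 m = S ✓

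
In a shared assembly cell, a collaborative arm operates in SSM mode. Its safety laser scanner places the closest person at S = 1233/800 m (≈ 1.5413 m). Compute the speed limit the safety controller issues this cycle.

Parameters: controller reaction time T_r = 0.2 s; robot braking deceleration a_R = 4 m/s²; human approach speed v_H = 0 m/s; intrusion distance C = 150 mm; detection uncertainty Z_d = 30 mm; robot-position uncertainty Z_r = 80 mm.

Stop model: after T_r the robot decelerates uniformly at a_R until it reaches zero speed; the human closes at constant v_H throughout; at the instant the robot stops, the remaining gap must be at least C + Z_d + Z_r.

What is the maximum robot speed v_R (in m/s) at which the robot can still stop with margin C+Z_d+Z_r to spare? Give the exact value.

v_R_max = 5/2 m/s = 2.5000 m/s

collect terms ⇒ (1/8)·v_R² + (1/5)·v_R + (-41/32) = 0
  disc = (1/5)² − 4·(1/8)·(-41/32) = 1089/1600 ; √disc = 33/40
  v_R = (−(1/5) + 33/40) / (2·(1/8)) = 5/2 m/s
check:
T_s = v_R/a_R = (5/2)/4 = 0.6250 s
robot in T_r: 2.5000·0.2000 = 0.5000 m
robot covers 2.5000·0.6250 − ½·4.0000·0.6250² = 0.7812 m while stopping
human closes 0.0000·0.8250 = 0.0000 m
margins: 0.1500+0.0300+0.0800 = 0.2600 m
sum ≈ 0.5000+0.7812+0.0000+0.2600 ≈ 1.5413 m = S ✓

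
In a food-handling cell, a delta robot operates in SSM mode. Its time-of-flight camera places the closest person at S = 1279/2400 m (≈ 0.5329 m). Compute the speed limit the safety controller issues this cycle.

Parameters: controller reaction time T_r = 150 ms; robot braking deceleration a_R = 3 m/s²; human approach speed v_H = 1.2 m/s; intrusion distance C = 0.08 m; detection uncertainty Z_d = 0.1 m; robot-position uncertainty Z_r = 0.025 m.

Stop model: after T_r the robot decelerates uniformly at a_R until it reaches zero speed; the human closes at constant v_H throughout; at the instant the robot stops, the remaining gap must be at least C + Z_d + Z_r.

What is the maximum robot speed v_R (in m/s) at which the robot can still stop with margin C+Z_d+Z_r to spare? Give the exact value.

at the boundary: (1/6)·v² + (11/20)·v + (-71/480) = 0
  disc = (11/20)² − 4·(1/6)·(-71/480) = 361/900 ; √disc = 19/30
  v_R = (−(11/20) + 19/30) / (2·(1/6)) = 1/4 m/s
check:
stop time T_s = (1/4)/3 = 0.0833 s
robot in T_r: 0.2500·0.1500 = 0.0375 m
robot under decel: 0.2500²/(2·3.0000) = 0.0104 m
person approaches 1.2000·(0.1500+0.0833) = 0.2800 m
margins: 0.0800+0.1000+0.0250 = 0.2050 m
sum ≈ 0.0375+0.0104+0.2800+0.2050 ≈ 0.5329 m = S ✓

v_R_max = 1/4 m/s = 0.2500 m/s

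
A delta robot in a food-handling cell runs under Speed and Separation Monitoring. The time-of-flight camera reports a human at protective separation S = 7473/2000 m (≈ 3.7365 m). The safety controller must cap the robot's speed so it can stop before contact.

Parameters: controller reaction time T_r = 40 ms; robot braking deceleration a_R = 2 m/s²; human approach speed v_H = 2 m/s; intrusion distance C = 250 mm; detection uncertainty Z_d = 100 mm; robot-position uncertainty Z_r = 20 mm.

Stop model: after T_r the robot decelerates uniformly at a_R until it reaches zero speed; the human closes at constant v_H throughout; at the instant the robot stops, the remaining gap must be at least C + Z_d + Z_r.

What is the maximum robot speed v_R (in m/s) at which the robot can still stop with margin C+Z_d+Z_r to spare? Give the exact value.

v_R_max = 21/10 m/s = 2.1000 m/s

at the boundary: (1/4)·v² + (26/25)·v + (-6573/2000) = 0
  disc = (26/25)² − 4·(1/4)·(-6573/2000) = 43681/10000 ; √disc = 209/100
  v_R = (−(26/25) + 209/100) / (2·(1/4)) = 21/10 m/s
check:
T_s = v_R/a_R = (21/10)/2 = 1.0500 s
robot in T_r: 2.1000·0.0400 = 0.0840 m
robot under decel: 2.1000²/(2·2.0000) = 1.1025 m
person approaches 2.0000·(0.0400+1.0500) = 2.1800 m
residual clearance needed = 0.2500+0.1000+0.0200 = 0.3700 m
sum ≈ 0.0840+1.1025+2.1800+0.3700 ≈ 3.7365 m = S ✓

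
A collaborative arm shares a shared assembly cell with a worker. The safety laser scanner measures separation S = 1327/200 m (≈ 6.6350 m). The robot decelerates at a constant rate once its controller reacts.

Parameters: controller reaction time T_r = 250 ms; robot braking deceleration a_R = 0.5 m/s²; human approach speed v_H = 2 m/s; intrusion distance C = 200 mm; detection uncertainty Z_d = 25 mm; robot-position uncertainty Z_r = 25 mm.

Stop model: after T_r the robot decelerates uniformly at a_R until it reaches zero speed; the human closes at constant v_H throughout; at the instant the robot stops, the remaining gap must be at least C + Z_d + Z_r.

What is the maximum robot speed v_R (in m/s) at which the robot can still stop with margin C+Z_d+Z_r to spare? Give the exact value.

collect terms ⇒ (1)·v_R² + (17/4)·v_R + (-1177/200) = 0
  disc = (17/4)² − 4·(1)·(-1177/200) = 16641/400 ; √disc = 129/20
  v_R = (−(17/4) + 129/20) / (2·(1)) = 11/10 m/s
check:
T_s = v_R/a_R = (11/10)/(1/2) = 2.2000 s
robot covers v_R·T_r = 1.1000·0.2500 = 0.2750 m before braking
robot covers 1.1000·2.2000 − ½·0.5000·2.2000² = 1.2100 m while stopping
human closes 2.0000·2.4500 = 4.9000 m
C+Z_d+Z_r = 0.2000+0.0250+0.0250 = 0.2500 m
sum ≈ 0.2750+1.2100+4.9000+0.2500 ≈ 6.6350 m = S ✓

v_R_max = 11/10 m/s = 1.1000 m/s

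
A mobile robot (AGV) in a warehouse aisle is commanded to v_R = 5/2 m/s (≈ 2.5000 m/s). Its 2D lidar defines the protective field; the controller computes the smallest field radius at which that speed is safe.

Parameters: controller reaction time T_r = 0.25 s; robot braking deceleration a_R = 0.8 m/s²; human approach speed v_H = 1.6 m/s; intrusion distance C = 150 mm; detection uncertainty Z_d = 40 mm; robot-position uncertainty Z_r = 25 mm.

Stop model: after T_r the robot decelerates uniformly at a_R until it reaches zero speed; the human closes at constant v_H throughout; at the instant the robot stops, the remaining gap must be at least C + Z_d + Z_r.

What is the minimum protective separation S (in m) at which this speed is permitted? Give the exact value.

braking lasts T_s = (5/2)/(4/5) = 3.1250 s
robot covers v_R·T_r = 2.5000·0.2500 = 0.6250 m before braking
robot under decel: 2.5000²/(2·0.8000) = 3.9062 m
person approaches 1.6000·(0.2500+3.1250) = 5.4000 m
C+Z_d+Z_r = 0.1500+0.0400+0.0250 = 0.2150 m
S_min ≈ 0.6250+3.9062+5.4000+0.2150  ⇒  S_min = 8117/800 m

S_min = 8117/800 m = 10.1463 m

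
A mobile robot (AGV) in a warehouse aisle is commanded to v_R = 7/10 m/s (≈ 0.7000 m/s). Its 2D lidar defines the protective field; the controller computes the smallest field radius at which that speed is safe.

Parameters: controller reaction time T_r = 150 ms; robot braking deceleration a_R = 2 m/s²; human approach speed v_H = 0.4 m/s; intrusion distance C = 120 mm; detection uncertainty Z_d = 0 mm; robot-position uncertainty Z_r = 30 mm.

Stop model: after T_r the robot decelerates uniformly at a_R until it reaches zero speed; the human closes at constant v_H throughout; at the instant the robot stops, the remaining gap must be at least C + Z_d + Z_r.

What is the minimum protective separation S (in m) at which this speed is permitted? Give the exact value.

S_min = 231/400 m = 0.5775 m

stop time T_s = (7/10)/2 = 0.3500 s
robot covers v_R·T_r = 0.7000·0.1500 = 0.1050 m before braking
robot under decel: 0.7000²/(2·2.0000) = 0.1225 m
human closes 0.4000·0.5000 = 0.2000 m
margins: 0.1200+0.0000+0.0300 = 0.1500 m
S_min ≈ 0.1050+0.1225+0.2000+0.1500  ⇒  S_min = 231/400 m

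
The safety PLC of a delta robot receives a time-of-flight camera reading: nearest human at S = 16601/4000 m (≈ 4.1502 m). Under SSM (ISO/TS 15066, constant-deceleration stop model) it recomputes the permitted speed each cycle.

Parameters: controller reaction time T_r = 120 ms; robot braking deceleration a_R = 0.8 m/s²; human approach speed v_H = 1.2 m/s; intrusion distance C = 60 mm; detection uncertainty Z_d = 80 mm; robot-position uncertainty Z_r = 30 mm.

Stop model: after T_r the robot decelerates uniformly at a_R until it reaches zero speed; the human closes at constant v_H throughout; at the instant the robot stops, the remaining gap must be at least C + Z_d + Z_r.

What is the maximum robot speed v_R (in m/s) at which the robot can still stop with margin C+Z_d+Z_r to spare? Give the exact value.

v_R_max = 3/2 m/s = 1.5000 m/s

quadratic (5/8)·v² + (81/50)·v + (-3069/800) = 0
  disc = (81/50)² − 4·(5/8)·(-3069/800) = 488601/40000 ; √disc = 699/200
  v_R = (−(81/50) + 699/200) / (2·(5/8)) = 3/2 m/s
check:
braking lasts T_s = (3/2)/(4/5) = 1.8750 s
reaction-phase robot travel = 1.5000·0.1200 = 0.1800 m
robot under decel: 1.5000²/(2·0.8000) = 1.4062 m
person approaches 1.2000·(0.1200+1.8750) = 2.3940 m
C+Z_d+Z_r = 0.0600+0.0800+0.0300 = 0.1700 m
sum ≈ 0.1800+1.4062+2.3940+0.1700 ≈ 4.1502 m = S ✓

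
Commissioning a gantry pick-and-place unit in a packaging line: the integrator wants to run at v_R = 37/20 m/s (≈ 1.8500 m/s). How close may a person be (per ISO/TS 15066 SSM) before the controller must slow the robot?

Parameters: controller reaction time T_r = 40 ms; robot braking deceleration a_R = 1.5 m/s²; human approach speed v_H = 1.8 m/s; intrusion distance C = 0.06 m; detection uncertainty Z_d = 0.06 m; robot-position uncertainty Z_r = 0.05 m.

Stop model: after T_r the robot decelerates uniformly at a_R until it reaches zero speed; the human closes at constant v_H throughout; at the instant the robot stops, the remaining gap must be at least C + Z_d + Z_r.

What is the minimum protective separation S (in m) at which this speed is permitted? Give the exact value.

S_min = 22061/6000 m = 3.6768 m

T_s = v_R/a_R = (37/20)/(3/2) = 1.2333 s
robot in T_r: 1.8500·0.0400 = 0.0740 m
robot covers 1.8500·1.2333 − ½·1.5000·1.2333² = 1.1408 m while stopping
person approaches 1.8000·(0.0400+1.2333) = 2.2920 m
C+Z_d+Z_r = 0.0600+0.0600+0.0500 = 0.1700 m
S_min ≈ 0.0740+1.1408+2.2920+0.1700  ⇒  S_min = 22061/6000 m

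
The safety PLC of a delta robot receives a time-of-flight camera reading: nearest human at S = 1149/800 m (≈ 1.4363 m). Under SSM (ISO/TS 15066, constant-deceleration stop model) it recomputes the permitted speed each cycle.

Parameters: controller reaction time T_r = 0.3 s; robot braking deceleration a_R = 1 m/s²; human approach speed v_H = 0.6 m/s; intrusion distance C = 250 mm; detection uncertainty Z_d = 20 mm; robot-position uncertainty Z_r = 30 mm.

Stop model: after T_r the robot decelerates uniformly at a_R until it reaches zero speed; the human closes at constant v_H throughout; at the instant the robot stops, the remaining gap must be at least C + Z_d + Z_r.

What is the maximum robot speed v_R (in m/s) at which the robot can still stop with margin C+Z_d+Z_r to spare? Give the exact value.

collect terms ⇒ (1/2)·v_R² + (9/10)·v_R + (-153/160) = 0
  disc = (9/10)² − 4·(1/2)·(-153/160) = 1089/400 ; √disc = 33/20
  v_R = (−(9/10) + 33/20) / (2·(1/2)) = 3/4 m/s
check:
stop time T_s = (3/4)/1 = 0.7500 s
robot in T_r: 0.7500·0.3000 = 0.2250 m
robot covers 0.7500·0.7500 − ½·1.0000·0.7500² = 0.2812 m while stopping
human over T_r+T_s: 0.6000·(0.3000+0.7500) = 0.6300 m
margins: 0.2500+0.0200+0.0300 = 0.3000 m
sum ≈ 0.2250+0.2812+0.6300+0.3000 ≈ 1.4363 m = S ✓

v_R_max = 3/4 m/s = 0.7500 m/s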